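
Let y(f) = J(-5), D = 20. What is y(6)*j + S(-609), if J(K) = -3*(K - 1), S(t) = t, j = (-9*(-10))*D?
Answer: 31791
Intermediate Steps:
j = 1800 (j = -9*(-10)*20 = 90*20 = 1800)
J(K) = 3 - 3*K (J(K) = -3*(-1 + K) = 3 - 3*K)
y(f) = 18 (y(f) = 3 - 3*(-5) = 3 + 15 = 18)
y(6)*j + S(-609) = 18*1800 - 609 = 32400 - 609 = 31791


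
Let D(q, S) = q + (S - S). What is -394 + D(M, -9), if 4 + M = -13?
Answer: -411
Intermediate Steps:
M = -17 (M = -4 - 13 = -17)
D(q, S) = q (D(q, S) = q + 0 = q)
-394 + D(M, -9) = -394 - 17 = -411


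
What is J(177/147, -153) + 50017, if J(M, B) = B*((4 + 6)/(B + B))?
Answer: 50022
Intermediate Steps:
J(M, B) = 5 (J(M, B) = B*(10/((2*B))) = B*(10*(1/(2*B))) = B*(5/B) = 5)
J(177/147, -153) + 50017 = 5 + 50017 = 50022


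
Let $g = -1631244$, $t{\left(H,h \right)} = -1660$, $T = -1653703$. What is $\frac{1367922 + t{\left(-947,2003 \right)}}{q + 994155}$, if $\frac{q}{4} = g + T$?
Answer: $- \frac{1366262}{12145633} \approx -0.11249$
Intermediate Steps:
$q = -13139788$ ($q = 4 \left(-1631244 - 1653703\right) = 4 \left(-3284947\right) = -13139788$)
$\frac{1367922 + t{\left(-947,2003 \right)}}{q + 994155} = \frac{1367922 - 1660}{-13139788 + 994155} = \frac{1366262}{-12145633} = 1366262 \left(- \frac{1}{12145633}\right) = - \frac{1366262}{12145633}$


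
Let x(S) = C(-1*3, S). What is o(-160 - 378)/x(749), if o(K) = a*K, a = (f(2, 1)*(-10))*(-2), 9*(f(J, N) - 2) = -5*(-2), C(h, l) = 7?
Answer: -43040/9 ≈ -4782.2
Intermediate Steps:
x(S) = 7
f(J, N) = 28/9 (f(J, N) = 2 + (-5*(-2))/9 = 2 + (⅑)*10 = 2 + 10/9 = 28/9)
a = 560/9 (a = ((28/9)*(-10))*(-2) = -280/9*(-2) = 560/9 ≈ 62.222)
o(K) = 560*K/9
o(-160 - 378)/x(749) = (560*(-160 - 378)/9)/7 = ((560/9)*(-538))*(⅐) = -301280/9*⅐ = -43040/9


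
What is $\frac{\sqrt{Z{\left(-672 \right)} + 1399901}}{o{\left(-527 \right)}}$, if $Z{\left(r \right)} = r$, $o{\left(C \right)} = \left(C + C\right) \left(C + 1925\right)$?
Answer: $- \frac{\sqrt{1399229}}{1473492} \approx -0.00080278$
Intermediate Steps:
$o{\left(C \right)} = 2 C \left(1925 + C\right)$
$\frac{\sqrt{Z{\left(-672 \right)} + 1399901}}{o{\left(-527 \right)}} = \frac{\sqrt{-672 + 1399901}}{2 \left(-527\right) \left(1925 - 527\right)} = \frac{\sqrt{1399229}}{2 \left(-527\right) 1398} = \frac{\sqrt{1399229}}{-1473492} = \sqrt{1399229} \left(- \frac{1}{1473492}\right) = - \frac{\sqrt{1399229}}{1473492}$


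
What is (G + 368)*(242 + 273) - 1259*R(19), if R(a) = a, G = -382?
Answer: -31131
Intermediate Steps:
(G + 368)*(242 + 273) - 1259*R(19) = (-382 + 368)*(242 + 273) - 1259*19 = -14*515 - 23921 = -7210 - 23921 = -31131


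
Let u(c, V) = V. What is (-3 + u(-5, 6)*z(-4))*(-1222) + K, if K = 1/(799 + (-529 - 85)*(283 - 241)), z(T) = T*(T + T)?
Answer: -5771409463/24989 ≈ -2.3096e+5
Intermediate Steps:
z(T) = 2*T² (z(T) = T*(2*T) = 2*T²)
K = -1/24989 (K = 1/(799 - 614*42) = 1/(799 - 25788) = 1/(-24989) = -1/24989 ≈ -4.0018e-5)
(-3 + u(-5, 6)*z(-4))*(-1222) + K = (-3 + 6*(2*(-4)²))*(-1222) - 1/24989 = (-3 + 6*(2*16))*(-1222) - 1/24989 = (-3 + 6*32)*(-1222) - 1/24989 = (-3 + 192)*(-1222) - 1/24989 = 189*(-1222) - 1/24989 = -230958 - 1/24989 = -5771409463/24989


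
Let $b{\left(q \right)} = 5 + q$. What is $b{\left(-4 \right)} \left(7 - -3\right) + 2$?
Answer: $12$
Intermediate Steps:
$b{\left(-4 \right)} \left(7 - -3\right) + 2 = \left(5 - 4\right) \left(7 - -3\right) + 2 = 1 \left(7 + 3\right) + 2 = 1 \cdot 10 + 2 = 10 + 2 = 12$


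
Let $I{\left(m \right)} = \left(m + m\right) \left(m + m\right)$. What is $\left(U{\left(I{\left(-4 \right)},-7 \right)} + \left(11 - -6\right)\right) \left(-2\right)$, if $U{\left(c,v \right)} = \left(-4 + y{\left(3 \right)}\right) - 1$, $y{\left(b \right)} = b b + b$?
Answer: $-48$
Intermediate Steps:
$I{\left(m \right)} = 4 m^{2}$ ($I{\left(m \right)} = 2 m 2 m = 4 m^{2}$)
$y{\left(b \right)} = b + b^{2}$ ($y{\left(b \right)} = b^{2} + b = b + b^{2}$)
$U{\left(c,v \right)} = 7$ ($U{\left(c,v \right)} = \left(-4 + 3 \left(1 + 3\right)\right) - 1 = \left(-4 + 3 \cdot 4\right) - 1 = \left(-4 + 12\right) - 1 = 8 - 1 = 7$)
$\left(U{\left(I{\left(-4 \right)},-7 \right)} + \left(11 - -6\right)\right) \left(-2\right) = \left(7 + \left(11 - -6\right)\right) \left(-2\right) = \left(7 + \left(11 + 6\right)\right) \left(-2\right) = \left(7 + 17\right) \left(-2\right) = 24 \left(-2\right) = -48$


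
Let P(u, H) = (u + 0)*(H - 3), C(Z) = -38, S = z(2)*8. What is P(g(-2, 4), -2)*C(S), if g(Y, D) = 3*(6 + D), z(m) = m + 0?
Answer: 5700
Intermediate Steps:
z(m) = m
g(Y, D) = 18 + 3*D
S = 16 (S = 2*8 = 16)
P(u, H) = u*(-3 + H)
P(g(-2, 4), -2)*C(S) = ((18 + 3*4)*(-3 - 2))*(-38) = ((18 + 12)*(-5))*(-38) = (30*(-5))*(-38) = -150*(-38) = 5700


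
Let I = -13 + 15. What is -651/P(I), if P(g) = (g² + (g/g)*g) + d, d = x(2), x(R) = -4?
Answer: -651/2 ≈ -325.50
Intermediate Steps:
I = 2
d = -4
P(g) = -4 + g + g² (P(g) = (g² + (g/g)*g) - 4 = (g² + 1*g) - 4 = (g² + g) - 4 = (g + g²) - 4 = -4 + g + g²)
-651/P(I) = -651/(-4 + 2 + 2²) = -651/(-4 + 2 + 4) = -651/2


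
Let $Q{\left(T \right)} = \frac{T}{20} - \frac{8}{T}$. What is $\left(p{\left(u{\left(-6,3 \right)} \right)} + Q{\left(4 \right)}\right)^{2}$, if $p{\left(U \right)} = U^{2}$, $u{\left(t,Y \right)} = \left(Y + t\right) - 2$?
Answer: $\frac{13456}{25} \approx 538.24$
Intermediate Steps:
$Q{\left(T \right)} = - \frac{8}{T} + \frac{T}{20}$ ($Q{\left(T \right)} = T \frac{1}{20} - \frac{8}{T} = \frac{T}{20} - \frac{8}{T} = - \frac{8}{T} + \frac{T}{20}$)
$u{\left(t,Y \right)} = -2 + Y + t$
$\left(p{\left(u{\left(-6,3 \right)} \right)} + Q{\left(4 \right)}\right)^{2} = \left(\left(-2 + 3 - 6\right)^{2} + \left(- \frac{8}{4} + \frac{1}{20} \cdot 4\right)\right)^{2} = \left(\left(-5\right)^{2} + \left(\left(-8\right) \frac{1}{4} + \frac{1}{5}\right)\right)^{2} = \left(25 + \left(-2 + \frac{1}{5}\right)\right)^{2} = \left(25 - \frac{9}{5}\right)^{2} = \left(\frac{116}{5}\right)^{2} = \frac{13456}{25}$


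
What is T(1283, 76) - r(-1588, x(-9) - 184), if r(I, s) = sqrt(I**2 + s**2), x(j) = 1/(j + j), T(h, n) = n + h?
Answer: 1359 - 5*sqrt(33120841)/18 ≈ -239.63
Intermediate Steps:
T(h, n) = h + n
x(j) = 1/(2*j)
T(1283, 76) - r(-1588, x(-9) - 184) = (1283 + 76) - sqrt((-1588)**2 + ((1/2)/(-9) - 184)**2) = 1359 - sqrt(2521744 + ((1/2)*(-1/9) - 184)**2) = 1359 - sqrt(2521744 + (-1/18 - 184)**2) = 1359 - sqrt(2521744 + (-3313/18)**2) = 1359 - sqrt(2521744 + 10975969/324) = 1359 - sqrt(828021025/324) = 1359 - 5*sqrt(33120841)/18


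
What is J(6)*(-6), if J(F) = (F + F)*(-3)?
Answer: 216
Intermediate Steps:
J(F) = -6*F (J(F) = (2*F)*(-3) = -6*F)
J(6)*(-6) = -6*6*(-6) = -36*(-6) = 216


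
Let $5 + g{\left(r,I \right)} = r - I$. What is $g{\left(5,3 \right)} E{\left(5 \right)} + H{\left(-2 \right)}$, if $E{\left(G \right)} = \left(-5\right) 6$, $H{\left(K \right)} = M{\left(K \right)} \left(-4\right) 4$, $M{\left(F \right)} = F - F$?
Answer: $90$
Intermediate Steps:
$g{\left(r,I \right)} = -5 + r - I$ ($g{\left(r,I \right)} = -5 - \left(I - r\right) = -5 + r - I$)
$M{\left(F \right)} = 0$
$H{\left(K \right)} = 0$ ($H{\left(K \right)} = 0 \left(-4\right) 4 = 0 \cdot 4 = 0$)
$E{\left(G \right)} = -30$
$g{\left(5,3 \right)} E{\left(5 \right)} + H{\left(-2 \right)} = \left(-5 + 5 - 3\right) \left(-30\right) + 0 = \left(-3\right) \left(-30\right) + 0 = 90 + 0 = 90$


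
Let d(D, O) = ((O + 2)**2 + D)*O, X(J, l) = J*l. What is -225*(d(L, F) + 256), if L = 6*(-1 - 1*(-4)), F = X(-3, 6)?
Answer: 1052100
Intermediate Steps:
F = -18 (F = -3*6 = -18)
L = 18 (L = 6*(-1 + 4) = 6*3 = 18)
d(D, O) = O*(D + (2 + O)**2) (d(D, O) = ((2 + O)**2 + D)*O = (D + (2 + O)**2)*O = O*(D + (2 + O)**2))
-225*(d(L, F) + 256) = -225*(-18*(18 + (2 - 18)**2) + 256) = -225*(-18*(18 + (-16)**2) + 256) = -225*(-18*(18 + 256) + 256) = -225*(-18*274 + 256) = -225*(-4932 + 256) = -225*(-4676) = 1052100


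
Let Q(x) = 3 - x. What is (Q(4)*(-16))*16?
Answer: 256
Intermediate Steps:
(Q(4)*(-16))*16 = ((3 - 1*4)*(-16))*16 = ((3 - 4)*(-16))*16 = -1*(-16)*16 = 16*16 = 256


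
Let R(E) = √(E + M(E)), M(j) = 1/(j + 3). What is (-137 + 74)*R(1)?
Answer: -63*√5/2 ≈ -70.436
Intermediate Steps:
M(j) = 1/(3 + j)
R(E) = √(E + 1/(3 + E))
(-137 + 74)*R(1) = (-137 + 74)*√((1 + 1*(3 + 1))/(3 + 1)) = -63*√(1 + 1*4)/2 = -63*√(1 + 4)/2 = -63*√5/2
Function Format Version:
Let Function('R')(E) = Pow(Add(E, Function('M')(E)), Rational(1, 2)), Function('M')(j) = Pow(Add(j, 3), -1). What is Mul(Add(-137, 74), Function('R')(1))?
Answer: Mul(Rational(-63, 2), Pow(5, Rational(1, 2))) ≈ -70.436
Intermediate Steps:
Function('M')(j) = Pow(Add(3, j), -1)
Function('R')(E) = Pow(Add(E, Pow(Add(3, E), -1)), Rational(1, 2))
Mul(Add(-137, 74), Function('R')(1)) = Mul(Add(-137, 74), Pow(Mul(Pow(Add(3, 1), -1), Add(1, Mul(1, Add(3, 1)))), Rational(1, 2))) = Mul(-63, Pow(Mul(Pow(4, -1), Add(1, Mul(1, 4))), Rational(1, 2))) = Mul(-63, Pow(Mul(Rational(1, 4), Add(1, 4)), Rational(1, 2))) = Mul(-63, Pow(Mul(Rational(1, 4), 5), Rational(1, 2))) = Mul(-63, Pow(Rational(5, 4), Rational(1, 2))) = Mul(-63, Mul(Rational(1, 2), Pow(5, Rational(1, 2)))) = Mul(Rational(-63, 2), Pow(5, Rational(1, 2)))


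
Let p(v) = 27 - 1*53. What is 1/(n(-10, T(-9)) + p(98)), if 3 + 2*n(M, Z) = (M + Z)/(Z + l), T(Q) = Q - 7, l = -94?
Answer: -55/1506 ≈ -0.036521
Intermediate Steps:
T(Q) = -7 + Q
n(M, Z) = -3/2 + (M + Z)/(2*(-94 + Z)) (n(M, Z) = -3/2 + ((M + Z)/(Z - 94))/2 = -3/2 + ((M + Z)/(-94 + Z))/2 = -3/2 + (M + Z)/(2*(-94 + Z)))
p(v) = -26 (p(v) = 27 - 53 = -26)
1/(n(-10, T(-9)) + p(98)) = 1/((141 + (½)*(-10) - (-7 - 9))/(-94 + (-7 - 9)) - 26) = 1/((141 - 5 - 1*(-16))/(-94 - 16) - 26) = 1/((141 - 5 + 16)/(-110) - 26) = 1/(-1/110*152 - 26) = 1/(-76/55 - 26) = 1/(-1506/55) = -55/1506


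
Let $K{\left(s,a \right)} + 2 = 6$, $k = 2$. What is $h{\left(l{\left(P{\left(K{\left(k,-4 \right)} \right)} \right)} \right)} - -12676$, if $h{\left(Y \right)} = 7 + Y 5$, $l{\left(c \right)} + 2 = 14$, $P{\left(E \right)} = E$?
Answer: $12743$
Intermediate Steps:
$K{\left(s,a \right)} = 4$ ($K{\left(s,a \right)} = -2 + 6 = 4$)
$l{\left(c \right)} = 12$ ($l{\left(c \right)} = -2 + 14 = 12$)
$h{\left(Y \right)} = 7 + 5 Y$
$h{\left(l{\left(P{\left(K{\left(k,-4 \right)} \right)} \right)} \right)} - -12676 = \left(7 + 5 \cdot 12\right) - -12676 = \left(7 + 60\right) + 12676 = 67 + 12676 = 12743$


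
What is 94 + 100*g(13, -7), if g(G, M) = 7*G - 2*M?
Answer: 10594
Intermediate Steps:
g(G, M) = -2*M + 7*G
94 + 100*g(13, -7) = 94 + 100*(-2*(-7) + 7*13) = 94 + 100*(14 + 91) = 94 + 100*105 = 94 + 10500 = 10594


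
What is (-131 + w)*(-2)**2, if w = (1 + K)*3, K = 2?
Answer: -488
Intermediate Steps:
w = 9 (w = (1 + 2)*3 = 3*3 = 9)
(-131 + w)*(-2)**2 = (-131 + 9)*(-2)**2 = -122*4 = -488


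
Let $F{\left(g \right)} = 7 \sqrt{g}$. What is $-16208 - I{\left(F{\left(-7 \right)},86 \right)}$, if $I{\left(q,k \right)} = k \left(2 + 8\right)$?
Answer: $-17068$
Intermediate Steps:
$I{\left(q,k \right)} = 10 k$ ($I{\left(q,k \right)} = k 10 = 10 k$)
$-16208 - I{\left(F{\left(-7 \right)},86 \right)} = -16208 - 10 \cdot 86 = -16208 - 860 = -17068$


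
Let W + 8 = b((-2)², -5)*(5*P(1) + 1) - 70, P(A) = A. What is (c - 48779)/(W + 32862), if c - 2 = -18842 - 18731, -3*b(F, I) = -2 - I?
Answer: -43175/16389 ≈ -2.6344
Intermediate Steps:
b(F, I) = ⅔ + I/3 (b(F, I) = -(-2 - I)/3 = ⅔ + I/3)
c = -37571 (c = 2 + (-18842 - 18731) = 2 - 37573 = -37571)
W = -84 (W = -8 + ((⅔ + (⅓)*(-5))*(5*1 + 1) - 70) = -8 + ((⅔ - 5/3)*(5 + 1) - 70) = -8 + (-1*6 - 70) = -8 + (-6 - 70) = -8 - 76 = -84)
(c - 48779)/(W + 32862) = (-37571 - 48779)/(-84 + 32862) = -86350/32778 = -86350*1/32778 = -43175/16389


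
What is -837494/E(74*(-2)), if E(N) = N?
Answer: 418747/74 ≈ 5658.7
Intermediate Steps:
-837494/E(74*(-2)) = -837494/(74*(-2)) = -837494/(-148) = -837494*(-1/148) = 418747/74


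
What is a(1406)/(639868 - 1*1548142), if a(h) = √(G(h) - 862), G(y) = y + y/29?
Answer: -11*√4118/26339946 ≈ -2.6799e-5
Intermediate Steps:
G(y) = 30*y/29 (G(y) = y + y*(1/29) = y + y/29 = 30*y/29)
a(h) = √(-862 + 30*h/29) (a(h) = √(30*h/29 - 862) = √(-862 + 30*h/29))
a(1406)/(639868 - 1*1548142) = (√(-724942 + 870*1406)/29)/(639868 - 1*1548142) = (√(-724942 + 1223220)/29)/(639868 - 1548142) = (√498278/29)/(-908274) = ((11*√4118)/29)*(-1/908274) = (11*√4118/29)*(-1/908274) = -11*√4118/26339946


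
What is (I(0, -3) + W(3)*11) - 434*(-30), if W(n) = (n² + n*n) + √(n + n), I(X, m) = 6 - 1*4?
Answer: 13220 + 11*√6 ≈ 13247.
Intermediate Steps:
I(X, m) = 2 (I(X, m) = 6 - 4 = 2)
W(n) = 2*n² + √2*√n (W(n) = (n² + n²) + √(2*n) = 2*n² + √2*√n)
(I(0, -3) + W(3)*11) - 434*(-30) = (2 + (2*3² + √2*√3)*11) - 434*(-30) = (2 + (2*9 + √6)*11) + 13020 = (2 + (18 + √6)*11) + 13020 = (2 + (198 + 11*√6)) + 13020 = (200 + 11*√6) + 13020 = 13220 + 11*√6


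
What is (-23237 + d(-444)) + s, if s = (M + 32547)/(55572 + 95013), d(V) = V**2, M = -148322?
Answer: 5237293028/30117 ≈ 1.7390e+5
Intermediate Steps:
s = -23155/30117 (s = (-148322 + 32547)/(55572 + 95013) = -115775/150585 = -115775*1/150585 = -23155/30117 ≈ -0.76884)
(-23237 + d(-444)) + s = (-23237 + (-444)**2) - 23155/30117 = (-23237 + 197136) - 23155/30117 = 173899 - 23155/30117 = 5237293028/30117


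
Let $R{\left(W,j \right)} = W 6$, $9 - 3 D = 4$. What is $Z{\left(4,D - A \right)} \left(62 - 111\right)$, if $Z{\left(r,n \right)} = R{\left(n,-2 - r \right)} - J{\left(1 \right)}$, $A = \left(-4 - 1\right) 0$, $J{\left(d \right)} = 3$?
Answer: $-343$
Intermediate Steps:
$D = \frac{5}{3}$ ($D = 3 - \frac{4}{3} = \frac{5}{3} \approx 1.6667$)
$A = 0$ ($A = \left(-5\right) 0 = 0$)
$R{\left(W,j \right)} = 6 W$
$Z{\left(r,n \right)} = -3 + 6 n$ ($Z{\left(r,n \right)} = 6 n - 3 = -3 + 6 n$)
$Z{\left(4,D - A \right)} \left(62 - 111\right) = \left(-3 + 6 \left(\frac{5}{3} - 0\right)\right) \left(62 - 111\right) = \left(-3 + 6 \left(\frac{5}{3} + 0\right)\right) \left(-49\right) = \left(-3 + 6 \cdot \frac{5}{3}\right) \left(-49\right) = \left(-3 + 10\right) \left(-49\right) = 7 \left(-49\right) = -343$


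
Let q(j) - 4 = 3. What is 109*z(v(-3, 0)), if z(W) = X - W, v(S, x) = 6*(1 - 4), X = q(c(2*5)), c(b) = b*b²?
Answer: 2725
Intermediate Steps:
c(b) = b³
q(j) = 7 (q(j) = 4 + 3 = 7)
X = 7
v(S, x) = -18 (v(S, x) = 6*(-3) = -18)
z(W) = 7 - W
109*z(v(-3, 0)) = 109*(7 - 1*(-18)) = 109*(7 + 18) = 109*25 = 2725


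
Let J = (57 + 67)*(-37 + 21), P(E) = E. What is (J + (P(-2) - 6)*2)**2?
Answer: 4000000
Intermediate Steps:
J = -1984 (J = 124*(-16) = -1984)
(J + (P(-2) - 6)*2)**2 = (-1984 + (-2 - 6)*2)**2 = (-1984 - 8*2)**2 = (-1984 - 16)**2 = (-2000)**2 = 4000000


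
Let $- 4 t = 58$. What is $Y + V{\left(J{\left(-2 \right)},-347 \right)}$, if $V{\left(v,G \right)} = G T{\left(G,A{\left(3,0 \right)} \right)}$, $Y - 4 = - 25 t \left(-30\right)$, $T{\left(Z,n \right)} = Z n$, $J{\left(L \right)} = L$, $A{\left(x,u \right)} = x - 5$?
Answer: $-251689$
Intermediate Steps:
$t = - \frac{29}{2}$ ($t = \left(- \frac{1}{4}\right) 58 = - \frac{29}{2} \approx -14.5$)
$A{\left(x,u \right)} = -5 + x$ ($A{\left(x,u \right)} = x - 5 = -5 + x$)
$Y = -10871$ ($Y = 4 + \left(-25\right) \left(- \frac{29}{2}\right) \left(-30\right) = 4 + \frac{725}{2} \left(-30\right) = 4 - 10875 = -10871$)
$V{\left(v,G \right)} = - 2 G^{2}$ ($V{\left(v,G \right)} = G G \left(-5 + 3\right) = G G \left(-2\right) = G \left(- 2 G\right) = - 2 G^{2}$)
$Y + V{\left(J{\left(-2 \right)},-347 \right)} = -10871 - 2 \left(-347\right)^{2} = -10871 - 240818 = -251689$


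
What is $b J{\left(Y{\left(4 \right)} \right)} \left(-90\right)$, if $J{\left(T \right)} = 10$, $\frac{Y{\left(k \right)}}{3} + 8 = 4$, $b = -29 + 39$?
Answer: $-9000$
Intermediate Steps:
$b = 10$
$Y{\left(k \right)} = -12$ ($Y{\left(k \right)} = -24 + 3 \cdot 4 = -24 + 12 = -12$)
$b J{\left(Y{\left(4 \right)} \right)} \left(-90\right) = 10 \cdot 10 \left(-90\right) = 100 \left(-90\right) = -9000$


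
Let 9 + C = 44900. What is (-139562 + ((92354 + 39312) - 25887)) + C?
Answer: 11108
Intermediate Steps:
C = 44891 (C = -9 + 44900 = 44891)
(-139562 + ((92354 + 39312) - 25887)) + C = (-139562 + ((92354 + 39312) - 25887)) + 44891 = (-139562 + (131666 - 25887)) + 44891 = (-139562 + 105779) + 44891 = -33783 + 44891 = 11108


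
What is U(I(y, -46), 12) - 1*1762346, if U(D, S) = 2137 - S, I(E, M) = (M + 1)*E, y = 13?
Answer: -1760221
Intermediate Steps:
I(E, M) = E*(1 + M) (I(E, M) = (1 + M)*E = E*(1 + M))
U(I(y, -46), 12) - 1*1762346 = (2137 - 1*12) - 1*1762346 = (2137 - 12) - 1762346 = 2125 - 1762346 = -1760221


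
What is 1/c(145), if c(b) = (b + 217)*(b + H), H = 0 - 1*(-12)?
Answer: 1/56834 ≈ 1.7595e-5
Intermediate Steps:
H = 12 (H = 0 + 12 = 12)
c(b) = (12 + b)*(217 + b) (c(b) = (b + 217)*(b + 12) = (217 + b)*(12 + b) = (12 + b)*(217 + b))
1/c(145) = 1/(2604 + 145**2 + 229*145) = 1/(2604 + 21025 + 33205) = 1/56834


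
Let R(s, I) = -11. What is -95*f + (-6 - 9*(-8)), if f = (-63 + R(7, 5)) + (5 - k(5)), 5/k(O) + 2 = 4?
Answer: 13717/2 ≈ 6858.5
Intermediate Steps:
k(O) = 5/2 (k(O) = 5/(-2 + 4) = 5/2)
f = -143/2 (f = (-63 - 11) + (5 - 1*5/2) = -74 + (5 - 5/2) = -74 + 5/2 = -143/2 ≈ -71.500)
-95*f + (-6 - 9*(-8)) = -95*(-143/2) + (-6 - 9*(-8)) = 13585/2 + (-6 + 72) = 13585/2 + 66 = 13717/2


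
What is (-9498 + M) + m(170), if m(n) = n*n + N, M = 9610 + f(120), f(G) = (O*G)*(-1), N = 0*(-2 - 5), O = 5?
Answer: 28412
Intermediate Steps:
N = 0 (N = 0*(-7) = 0)
f(G) = -5*G (f(G) = (5*G)*(-1) = -5*G)
M = 9010 (M = 9610 - 5*120 = 9610 - 600 = 9010)
m(n) = n² (m(n) = n*n + 0 = n² + 0 = n²)
(-9498 + M) + m(170) = (-9498 + 9010) + 170² = -488 + 28900 = 28412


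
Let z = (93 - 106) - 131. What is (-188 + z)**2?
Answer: 110224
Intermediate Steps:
z = -144 (z = -13 - 131 = -144)
(-188 + z)**2 = (-188 - 144)**2 = (-332)**2 = 110224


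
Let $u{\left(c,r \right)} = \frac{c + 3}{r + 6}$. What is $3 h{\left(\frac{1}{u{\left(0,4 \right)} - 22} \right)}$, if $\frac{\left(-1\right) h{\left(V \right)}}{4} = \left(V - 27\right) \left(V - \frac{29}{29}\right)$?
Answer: $- \frac{15987156}{47089} \approx -339.51$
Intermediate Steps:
$u{\left(c,r \right)} = \frac{3 + c}{6 + r}$
$h{\left(V \right)} = - 4 \left(-1 + V\right) \left(-27 + V\right)$ ($h{\left(V \right)} = - 4 \left(V - 27\right) \left(V - \frac{29}{29}\right) = - 4 \left(-27 + V\right) \left(V - 1\right) = - 4 \left(-27 + V\right) \left(-1 + V\right) = - 4 \left(-1 + V\right) \left(-27 + V\right)$)
$3 h{\left(\frac{1}{u{\left(0,4 \right)} - 22} \right)} = 3 \left(-108 - 4 \left(\frac{1}{\frac{3 + 0}{6 + 4} - 22}\right)^{2} + \frac{112}{\frac{3 + 0}{6 + 4} - 22}\right) = 3 \left(-108 - 4 \left(\frac{1}{\frac{1}{10} \cdot 3 - 22}\right)^{2} + \frac{112}{\frac{1}{10} \cdot 3 - 22}\right) = 3 \left(-108 - 4 \left(\frac{1}{\frac{3}{10} - 22}\right)^{2} + \frac{112}{\frac{3}{10} - 22}\right) = 3 \left(-108 - 4 \left(\frac{1}{- \frac{217}{10}}\right)^{2} + \frac{112}{- \frac{217}{10}}\right) = 3 \left(-108 - 4 \left(- \frac{10}{217}\right)^{2} + 112 \left(- \frac{10}{217}\right)\right) = 3 \left(-108 - \frac{400}{47089} - \frac{160}{31}\right) = 3 \left(- \frac{5329052}{47089}\right) = - \frac{15987156}{47089}$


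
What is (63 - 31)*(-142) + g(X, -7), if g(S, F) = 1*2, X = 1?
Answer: -4542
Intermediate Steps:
g(S, F) = 2
(63 - 31)*(-142) + g(X, -7) = (63 - 31)*(-142) + 2 = 32*(-142) + 2 = -4544 + 2 = -4542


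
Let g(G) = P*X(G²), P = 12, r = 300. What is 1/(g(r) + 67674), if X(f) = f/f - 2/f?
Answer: 3750/253822499 ≈ 1.4774e-5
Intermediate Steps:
X(f) = 1 - 2/f
g(G) = 12*(-2 + G²)/G² (g(G) = 12*((-2 + G²)/(G²)) = 12*((-2 + G²)/G²) = 12*(-2 + G²)/G²)
1/(g(r) + 67674) = 1/((12 - 24/300²) + 67674) = 1/((12 - 24*1/90000) + 67674) = 1/((12 - 1/3750) + 67674) = 1/(44999/3750 + 67674) = 1/(253822499/3750) = 3750/253822499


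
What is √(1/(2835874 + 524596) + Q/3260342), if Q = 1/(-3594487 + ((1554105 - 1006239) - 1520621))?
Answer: √46570865241540065162004924793095/12509997235664479770 ≈ 0.00054551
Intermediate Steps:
Q = -1/4567242 (Q = 1/(-3594487 + (547866 - 1520621)) = 1/(-3594487 - 972755) = 1/(-4567242) = -1/4567242 ≈ -2.1895e-7)
√(1/(2835874 + 524596) + Q/3260342) = √(1/(2835874 + 524596) - 1/4567242/3260342) = √(1/3360470 - 1/4567242*1/3260342) = √(1/3360470 - 1/14890770916764) = √(7445383778147/25019994471328959540) = √46570865241540065162004924793095/12509997235664479770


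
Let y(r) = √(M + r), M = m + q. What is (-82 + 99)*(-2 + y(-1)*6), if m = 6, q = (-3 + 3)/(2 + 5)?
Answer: -34 + 102*√5 ≈ 194.08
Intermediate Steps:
q = 0 (q = 0/7 = 0*(⅐) = 0)
M = 6 (M = 6 + 0 = 6)
y(r) = √(6 + r)
(-82 + 99)*(-2 + y(-1)*6) = (-82 + 99)*(-2 + √(6 - 1)*6) = 17*(-2 + √5*6) = 17*(-2 + 6*√5) = -34 + 102*√5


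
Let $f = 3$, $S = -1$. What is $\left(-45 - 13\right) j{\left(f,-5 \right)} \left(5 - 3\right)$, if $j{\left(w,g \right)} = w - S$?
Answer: $-464$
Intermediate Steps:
$j{\left(w,g \right)} = 1 + w$ ($j{\left(w,g \right)} = w - -1 = w + 1 = 1 + w$)
$\left(-45 - 13\right) j{\left(f,-5 \right)} \left(5 - 3\right) = \left(-45 - 13\right) \left(1 + 3\right) \left(5 - 3\right) = - 58 \cdot 4 \cdot 2 = \left(-58\right) 8 = -464$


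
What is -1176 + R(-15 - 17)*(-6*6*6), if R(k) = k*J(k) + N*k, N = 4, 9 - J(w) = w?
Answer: 309864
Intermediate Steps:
J(w) = 9 - w
R(k) = 4*k + k*(9 - k) (R(k) = k*(9 - k) + 4*k = 4*k + k*(9 - k))
-1176 + R(-15 - 17)*(-6*6*6) = -1176 + ((-15 - 17)*(13 - (-15 - 17)))*(-6*6*6) = -1176 + (-32*(13 - 1*(-32)))*(-36*6) = -1176 - 32*(13 + 32)*(-216) = -1176 - 32*45*(-216) = -1176 - 1440*(-216) = -1176 + 311040 = 309864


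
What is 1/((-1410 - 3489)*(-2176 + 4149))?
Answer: -1/9665727 ≈ -1.0346e-7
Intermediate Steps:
1/((-1410 - 3489)*(-2176 + 4149)) = 1/(-4899*1973) = 1/(-9665727) = -1/9665727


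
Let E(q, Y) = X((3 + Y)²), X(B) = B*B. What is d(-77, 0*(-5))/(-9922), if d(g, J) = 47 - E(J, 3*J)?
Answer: 17/4961 ≈ 0.0034267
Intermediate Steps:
X(B) = B²
E(q, Y) = (3 + Y)⁴ (E(q, Y) = ((3 + Y)²)² = (3 + Y)⁴)
d(g, J) = 47 - (3 + 3*J)⁴
d(-77, 0*(-5))/(-9922) = (47 - 81*(1 + 0*(-5))⁴)/(-9922) = (47 - 81*(1 + 0)⁴)*(-1/9922) = (47 - 81*1⁴)*(-1/9922) = (47 - 81*1)*(-1/9922) = (47 - 81)*(-1/9922) = -34*(-1/9922) = 17/4961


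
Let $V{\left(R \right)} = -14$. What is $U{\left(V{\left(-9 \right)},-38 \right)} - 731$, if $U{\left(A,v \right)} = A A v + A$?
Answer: $-8193$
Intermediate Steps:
$U{\left(A,v \right)} = A + v A^{2}$ ($U{\left(A,v \right)} = A^{2} v + A = v A^{2} + A = A + v A^{2}$)
$U{\left(V{\left(-9 \right)},-38 \right)} - 731 = - 14 \left(1 - -532\right) - 731 = - 14 \left(1 + 532\right) - 731 = \left(-14\right) 533 - 731 = -7462 - 731 = -8193$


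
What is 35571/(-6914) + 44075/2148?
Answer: 114164021/7425636 ≈ 15.374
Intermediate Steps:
35571/(-6914) + 44075/2148 = 35571*(-1/6914) + 44075*(1/2148) = -35571/6914 + 44075/2148 = 114164021/7425636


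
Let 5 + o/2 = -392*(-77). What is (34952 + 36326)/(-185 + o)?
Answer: 71278/60173 ≈ 1.1846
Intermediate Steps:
o = 60358 (o = -10 + 2*(-392*(-77)) = -10 + 2*30184 = -10 + 60368 = 60358)
(34952 + 36326)/(-185 + o) = (34952 + 36326)/(-185 + 60358) = 71278/60173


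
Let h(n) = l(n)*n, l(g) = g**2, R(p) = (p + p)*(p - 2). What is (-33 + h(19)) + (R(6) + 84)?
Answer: 6958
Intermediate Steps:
R(p) = 2*p*(-2 + p) (R(p) = (2*p)*(-2 + p) = 2*p*(-2 + p))
h(n) = n**3 (h(n) = n**2*n = n**3)
(-33 + h(19)) + (R(6) + 84) = (-33 + 19**3) + (2*6*(-2 + 6) + 84) = (-33 + 6859) + (2*6*4 + 84) = 6826 + (48 + 84) = 6826 + 132 = 6958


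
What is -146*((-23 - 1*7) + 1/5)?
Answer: 21754/5 ≈ 4350.8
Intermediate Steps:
-146*((-23 - 1*7) + 1/5) = -146*((-23 - 7) + ⅕) = -146*(-30 + ⅕) = -146*(-149/5) = 21754/5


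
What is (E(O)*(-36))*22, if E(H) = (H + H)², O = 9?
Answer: -256608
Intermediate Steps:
E(H) = 4*H² (E(H) = (2*H)² = 4*H²)
(E(O)*(-36))*22 = ((4*9²)*(-36))*22 = ((4*81)*(-36))*22 = (324*(-36))*22 = -11664*22 = -256608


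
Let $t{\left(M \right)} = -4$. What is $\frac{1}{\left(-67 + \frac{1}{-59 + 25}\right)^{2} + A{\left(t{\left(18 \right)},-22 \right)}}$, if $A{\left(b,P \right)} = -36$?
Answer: $\frac{1156}{5152225} \approx 0.00022437$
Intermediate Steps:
$\frac{1}{\left(-67 + \frac{1}{-59 + 25}\right)^{2} + A{\left(t{\left(18 \right)},-22 \right)}} = \frac{1}{\left(-67 + \frac{1}{-59 + 25}\right)^{2} - 36} = \frac{1}{\left(-67 + \frac{1}{-34}\right)^{2} - 36} = \frac{1}{\left(-67 - \frac{1}{34}\right)^{2} - 36} = \frac{1}{\left(- \frac{2279}{34}\right)^{2} - 36} = \frac{1}{\frac{5193841}{1156} - 36} = \frac{1}{\frac{5152225}{1156}} = \frac{1156}{5152225}$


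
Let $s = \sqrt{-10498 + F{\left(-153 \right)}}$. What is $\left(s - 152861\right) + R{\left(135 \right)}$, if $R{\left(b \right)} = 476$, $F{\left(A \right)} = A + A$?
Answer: $-152385 + 2 i \sqrt{2701} \approx -1.5239 \cdot 10^{5} + 103.94 i$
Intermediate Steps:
$F{\left(A \right)} = 2 A$
$s = 2 i \sqrt{2701}$ ($s = \sqrt{-10498 + 2 \left(-153\right)} = \sqrt{-10498 - 306} = \sqrt{-10804} = 2 i \sqrt{2701} \approx 103.94 i$)
$\left(s - 152861\right) + R{\left(135 \right)} = \left(2 i \sqrt{2701} - 152861\right) + 476 = \left(-152861 + 2 i \sqrt{2701}\right) + 476 = -152385 + 2 i \sqrt{2701}$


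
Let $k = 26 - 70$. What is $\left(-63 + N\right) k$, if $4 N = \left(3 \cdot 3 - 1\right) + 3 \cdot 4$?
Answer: $2552$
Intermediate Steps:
$k = -44$ ($k = 26 - 70 = -44$)
$N = 5$ ($N = \frac{\left(3 \cdot 3 - 1\right) + 3 \cdot 4}{4} = \frac{\left(9 - 1\right) + 12}{4} = \frac{8 + 12}{4} = \frac{1}{4} \cdot 20 = 5$)
$\left(-63 + N\right) k = \left(-63 + 5\right) \left(-44\right) = \left(-58\right) \left(-44\right) = 2552$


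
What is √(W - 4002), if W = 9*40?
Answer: I*√3642 ≈ 60.349*I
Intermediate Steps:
W = 360
√(W - 4002) = √(360 - 4002) = √(-3642) = I*√3642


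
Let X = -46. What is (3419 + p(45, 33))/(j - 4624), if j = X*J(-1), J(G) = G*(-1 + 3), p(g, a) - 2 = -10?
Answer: -3411/4532 ≈ -0.75265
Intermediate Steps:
p(g, a) = -8 (p(g, a) = 2 - 10 = -8)
J(G) = 2*G (J(G) = G*2 = 2*G)
j = 92 (j = -92*(-1) = -46*(-2) = 92)
(3419 + p(45, 33))/(j - 4624) = (3419 - 8)/(92 - 4624) = 3411/(-4532) = 3411*(-1/4532) = -3411/4532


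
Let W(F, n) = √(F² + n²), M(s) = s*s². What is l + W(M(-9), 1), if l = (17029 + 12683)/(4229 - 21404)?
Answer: -9904/5725 + √531442 ≈ 727.27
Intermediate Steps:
M(s) = s³
l = -9904/5725 (l = 29712/(-17175) = 29712*(-1/17175) = -9904/5725 ≈ -1.7300)
l + W(M(-9), 1) = -9904/5725 + √(((-9)³)² + 1²) = -9904/5725 + √((-729)² + 1) = -9904/5725 + √(531441 + 1) = -9904/5725 + √531442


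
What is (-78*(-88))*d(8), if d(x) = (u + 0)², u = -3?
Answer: 61776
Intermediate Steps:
d(x) = 9 (d(x) = (-3 + 0)² = (-3)² = 9)
(-78*(-88))*d(8) = -78*(-88)*9 = 6864*9 = 61776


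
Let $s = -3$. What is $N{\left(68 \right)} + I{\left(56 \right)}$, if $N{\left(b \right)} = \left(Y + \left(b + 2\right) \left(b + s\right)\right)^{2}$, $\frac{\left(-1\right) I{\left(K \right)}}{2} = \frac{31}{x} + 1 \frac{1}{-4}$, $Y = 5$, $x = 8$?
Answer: $\frac{82992071}{4} \approx 2.0748 \cdot 10^{7}$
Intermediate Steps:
$I{\left(K \right)} = - \frac{29}{4}$ ($I{\left(K \right)} = - 2 \left(\frac{31}{8} + 1 \frac{1}{-4}\right) = - 2 \left(31 \cdot \frac{1}{8} + 1 \left(- \frac{1}{4}\right)\right) = - 2 \left(\frac{31}{8} - \frac{1}{4}\right) = \left(-2\right) \frac{29}{8} = - \frac{29}{4}$)
$N{\left(b \right)} = \left(5 + \left(-3 + b\right) \left(2 + b\right)\right)^{2}$ ($N{\left(b \right)} = \left(5 + \left(b + 2\right) \left(b - 3\right)\right)^{2} = \left(5 + \left(2 + b\right) \left(-3 + b\right)\right)^{2} = \left(5 + \left(-3 + b\right) \left(2 + b\right)\right)^{2}$)
$N{\left(68 \right)} + I{\left(56 \right)} = \left(-1 + 68^{2} - 68\right)^{2} - \frac{29}{4} = \left(-1 + 4624 - 68\right)^{2} - \frac{29}{4} = 4555^{2} - \frac{29}{4} = 20748025 - \frac{29}{4} = \frac{82992071}{4}$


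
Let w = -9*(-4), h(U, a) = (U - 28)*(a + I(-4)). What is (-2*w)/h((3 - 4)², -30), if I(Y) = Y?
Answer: -4/51 ≈ -0.078431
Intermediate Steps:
h(U, a) = (-28 + U)*(-4 + a) (h(U, a) = (U - 28)*(a - 4) = (-28 + U)*(-4 + a))
w = 36
(-2*w)/h((3 - 4)², -30) = (-2*36)/(112 - 28*(-30) - 4*(3 - 4)² + (3 - 4)²*(-30)) = -72/(112 + 840 - 4*(-1)² + (-1)²*(-30)) = -72/(112 + 840 - 4*1 + 1*(-30)) = -72/(112 + 840 - 4 - 30) = -72/918 = -72*1/918 = -4/51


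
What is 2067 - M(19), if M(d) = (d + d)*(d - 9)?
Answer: 1687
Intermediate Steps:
M(d) = 2*d*(-9 + d) (M(d) = (2*d)*(-9 + d) = 2*d*(-9 + d))
2067 - M(19) = 2067 - 2*19*(-9 + 19) = 2067 - 2*19*10 = 2067 - 1*380 = 2067 - 380 = 1687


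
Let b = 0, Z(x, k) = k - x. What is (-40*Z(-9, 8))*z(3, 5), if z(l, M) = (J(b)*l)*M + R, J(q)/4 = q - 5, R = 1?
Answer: 203320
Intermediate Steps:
J(q) = -20 + 4*q (J(q) = 4*(q - 5) = 4*(-5 + q) = -20 + 4*q)
z(l, M) = 1 - 20*M*l (z(l, M) = ((-20 + 4*0)*l)*M + 1 = ((-20 + 0)*l)*M + 1 = (-20*l)*M + 1 = -20*M*l + 1 = 1 - 20*M*l)
(-40*Z(-9, 8))*z(3, 5) = (-40*(8 - 1*(-9)))*(1 - 20*5*3) = (-40*(8 + 9))*(1 - 300) = -40*17*(-299) = -680*(-299) = 203320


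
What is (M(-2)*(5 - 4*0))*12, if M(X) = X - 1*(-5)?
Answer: 180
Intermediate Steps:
M(X) = 5 + X (M(X) = X + 5 = 5 + X)
(M(-2)*(5 - 4*0))*12 = ((5 - 2)*(5 - 4*0))*12 = (3*(5 + 0))*12 = (3*5)*12 = 15*12 = 180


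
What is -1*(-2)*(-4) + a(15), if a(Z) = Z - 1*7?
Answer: 0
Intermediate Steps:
a(Z) = -7 + Z (a(Z) = Z - 7 = -7 + Z)
-1*(-2)*(-4) + a(15) = -1*(-2)*(-4) + (-7 + 15) = 2*(-4) + 8 = -8 + 8 = 0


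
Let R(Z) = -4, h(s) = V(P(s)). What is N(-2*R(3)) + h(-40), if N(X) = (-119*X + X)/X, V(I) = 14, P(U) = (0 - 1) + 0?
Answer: -104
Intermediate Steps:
P(U) = -1 (P(U) = -1 + 0 = -1)
h(s) = 14
N(X) = -118 (N(X) = (-118*X)/X = -118)
N(-2*R(3)) + h(-40) = -118 + 14 = -104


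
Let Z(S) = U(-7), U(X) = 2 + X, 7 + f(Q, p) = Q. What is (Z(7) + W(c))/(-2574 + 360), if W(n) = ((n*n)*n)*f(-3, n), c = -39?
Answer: -593185/2214 ≈ -267.92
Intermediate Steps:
f(Q, p) = -7 + Q
Z(S) = -5 (Z(S) = 2 - 7 = -5)
W(n) = -10*n³ (W(n) = ((n*n)*n)*(-7 - 3) = (n²*n)*(-10) = n³*(-10) = -10*n³)
(Z(7) + W(c))/(-2574 + 360) = (-5 - 10*(-39)³)/(-2574 + 360) = (-5 - 10*(-59319))/(-2214) = (-5 + 593190)*(-1/2214) = 593185*(-1/2214) = -593185/2214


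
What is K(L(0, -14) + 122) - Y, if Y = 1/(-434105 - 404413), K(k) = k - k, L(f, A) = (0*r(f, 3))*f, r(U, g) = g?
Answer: 1/838518 ≈ 1.1926e-6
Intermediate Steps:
L(f, A) = 0 (L(f, A) = (0*3)*f = 0*f = 0)
K(k) = 0
Y = -1/838518 (Y = 1/(-838518) = -1/838518 ≈ -1.1926e-6)
K(L(0, -14) + 122) - Y = 0 - 1*(-1/838518) = 0 + 1/838518 = 1/838518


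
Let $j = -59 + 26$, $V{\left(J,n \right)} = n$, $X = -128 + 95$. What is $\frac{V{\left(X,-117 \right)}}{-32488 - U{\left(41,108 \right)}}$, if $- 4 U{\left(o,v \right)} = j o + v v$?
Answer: $\frac{468}{119641} \approx 0.0039117$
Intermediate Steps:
$X = -33$
$j = -33$
$U{\left(o,v \right)} = - \frac{v^{2}}{4} + \frac{33 o}{4}$ ($U{\left(o,v \right)} = - \frac{- 33 o + v v}{4} = - \frac{- 33 o + v^{2}}{4} = - \frac{v^{2} - 33 o}{4} = - \frac{v^{2}}{4} + \frac{33 o}{4}$)
$\frac{V{\left(X,-117 \right)}}{-32488 - U{\left(41,108 \right)}} = - \frac{117}{-32488 - \left(- \frac{108^{2}}{4} + \frac{33}{4} \cdot 41\right)} = - \frac{117}{-32488 - \left(\left(- \frac{1}{4}\right) 11664 + \frac{1353}{4}\right)} = - \frac{117}{-32488 - \left(-2916 + \frac{1353}{4}\right)} = - \frac{117}{-32488 - - \frac{10311}{4}} = - \frac{117}{-32488 + \frac{10311}{4}} = - \frac{117}{- \frac{119641}{4}} = \left(-117\right) \left(- \frac{4}{119641}\right) = \frac{468}{119641}$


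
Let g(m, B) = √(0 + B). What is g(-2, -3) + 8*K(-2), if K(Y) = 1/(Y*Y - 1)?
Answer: 8/3 + I*√3 ≈ 2.6667 + 1.732*I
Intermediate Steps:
K(Y) = 1/(-1 + Y²) (K(Y) = 1/(Y² - 1) = 1/(-1 + Y²))
g(m, B) = √B
g(-2, -3) + 8*K(-2) = √(-3) + 8/(-1 + (-2)²) = I*√3 + 8/(-1 + 4) = I*√3 + 8/3 = 8/3 + I*√3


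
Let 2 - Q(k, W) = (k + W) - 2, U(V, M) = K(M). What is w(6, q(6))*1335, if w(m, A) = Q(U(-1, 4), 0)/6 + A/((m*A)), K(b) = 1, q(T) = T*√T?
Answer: 890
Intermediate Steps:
q(T) = T^(3/2)
U(V, M) = 1
Q(k, W) = 4 - W - k (Q(k, W) = 2 - ((k + W) - 2) = 2 - ((W + k) - 2) = 2 - (-2 + W + k) = 2 + (2 - W - k) = 4 - W - k)
w(m, A) = ½ + 1/m (w(m, A) = (4 - 1*0 - 1*1)/6 + A/((m*A)) = (4 + 0 - 1)*(⅙) + A/((A*m)) = 3*(⅙) + A*(1/(A*m)) = ½ + 1/m)
w(6, q(6))*1335 = ((½)*(2 + 6)/6)*1335 = ((½)*(⅙)*8)*1335 = (⅔)*1335 = 890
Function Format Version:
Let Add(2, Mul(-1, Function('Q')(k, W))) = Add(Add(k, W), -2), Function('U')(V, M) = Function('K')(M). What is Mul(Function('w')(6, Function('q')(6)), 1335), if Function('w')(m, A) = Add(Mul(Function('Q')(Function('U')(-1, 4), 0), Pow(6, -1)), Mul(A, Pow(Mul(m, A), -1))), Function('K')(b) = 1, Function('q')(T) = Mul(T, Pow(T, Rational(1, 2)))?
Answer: 890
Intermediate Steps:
Function('q')(T) = Pow(T, Rational(3, 2))
Function('U')(V, M) = 1
Function('Q')(k, W) = Add(4, Mul(-1, W), Mul(-1, k)) (Function('Q')(k, W) = Add(2, Mul(-1, Add(Add(k, W), -2))) = Add(2, Mul(-1, Add(Add(W, k), -2))) = Add(2, Mul(-1, Add(-2, W, k))) = Add(2, Add(2, Mul(-1, W), Mul(-1, k))) = Add(4, Mul(-1, W), Mul(-1, k)))
Function('w')(m, A) = Add(Rational(1, 2), Pow(m, -1)) (Function('w')(m, A) = Add(Mul(Add(4, Mul(-1, 0), Mul(-1, 1)), Pow(6, -1)), Mul(A, Pow(Mul(m, A), -1))) = Add(Mul(Add(4, 0, -1), Rational(1, 6)), Mul(A, Pow(Mul(A, m), -1))) = Add(Mul(3, Rational(1, 6)), Mul(A, Mul(Pow(A, -1), Pow(m, -1)))) = Add(Rational(1, 2), Pow(m, -1)))
Mul(Function('w')(6, Function('q')(6)), 1335) = Mul(Mul(Rational(1, 2), Pow(6, -1), Add(2, 6)), 1335) = Mul(Mul(Rational(1, 2), Rational(1, 6), 8), 1335) = Mul(Rational(2, 3), 1335) = 890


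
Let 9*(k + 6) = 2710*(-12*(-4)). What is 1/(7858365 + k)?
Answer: 3/23618437 ≈ 1.2702e-7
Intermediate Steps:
k = 43342/3 (k = -6 + (2710*(-12*(-4)))/9 = -6 + (2710*48)/9 = -6 + (⅑)*130080 = -6 + 43360/3 = 43342/3 ≈ 14447.)
1/(7858365 + k) = 1/(7858365 + 43342/3) = 1/(23618437/3) = 3/23618437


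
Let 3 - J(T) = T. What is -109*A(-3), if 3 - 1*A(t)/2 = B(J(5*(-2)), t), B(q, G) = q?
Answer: 2180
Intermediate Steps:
J(T) = 3 - T
A(t) = -20 (A(t) = 6 - 2*(3 - 5*(-2)) = 6 - 2*(3 - 1*(-10)) = 6 - 2*(3 + 10) = 6 - 2*13 = 6 - 26 = -20)
-109*A(-3) = -109*(-20) = 2180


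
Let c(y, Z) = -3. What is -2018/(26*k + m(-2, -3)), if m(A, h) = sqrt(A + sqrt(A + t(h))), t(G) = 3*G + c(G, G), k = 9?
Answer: -2018/(234 + sqrt(-2 + I*sqrt(14))) ≈ -8.5846 + 0.064523*I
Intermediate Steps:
t(G) = -3 + 3*G (t(G) = 3*G - 3 = -3 + 3*G)
m(A, h) = sqrt(A + sqrt(-3 + A + 3*h)) (m(A, h) = sqrt(A + sqrt(A + (-3 + 3*h))) = sqrt(A + sqrt(-3 + A + 3*h)))
-2018/(26*k + m(-2, -3)) = -2018/(26*9 + sqrt(-2 + sqrt(-3 - 2 + 3*(-3)))) = -2018/(234 + sqrt(-2 + sqrt(-3 - 2 - 9))) = -2018/(234 + sqrt(-2 + sqrt(-14))) = -2018/(234 + sqrt(-2 + I*sqrt(14)))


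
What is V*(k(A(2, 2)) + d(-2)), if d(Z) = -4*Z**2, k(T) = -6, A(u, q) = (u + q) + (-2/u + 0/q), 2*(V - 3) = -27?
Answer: 231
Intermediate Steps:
V = -21/2 (V = 3 + (1/2)*(-27) = 3 - 27/2 = -21/2 ≈ -10.500)
A(u, q) = q + u - 2/u (A(u, q) = (q + u) + (-2/u + 0) = (q + u) - 2/u = q + u - 2/u)
V*(k(A(2, 2)) + d(-2)) = -21*(-6 - 4*(-2)**2)/2 = -21*(-6 - 4*4)/2 = -21*(-6 - 16)/2 = -21/2*(-22) = 231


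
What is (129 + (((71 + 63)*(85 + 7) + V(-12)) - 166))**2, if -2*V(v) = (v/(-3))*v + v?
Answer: 151807041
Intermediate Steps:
V(v) = -v/2 + v**2/6 (V(v) = -((v/(-3))*v + v)/2 = -((v*(-1/3))*v + v)/2 = -((-v/3)*v + v)/2 = -(-v**2/3 + v)/2 = -(v - v**2/3)/2 = -v/2 + v**2/6)
(129 + (((71 + 63)*(85 + 7) + V(-12)) - 166))**2 = (129 + (((71 + 63)*(85 + 7) + (1/6)*(-12)*(-3 - 12)) - 166))**2 = (129 + ((134*92 + (1/6)*(-12)*(-15)) - 166))**2 = (129 + ((12328 + 30) - 166))**2 = (129 + (12358 - 166))**2 = (129 + 12192)**2 = 12321**2 = 151807041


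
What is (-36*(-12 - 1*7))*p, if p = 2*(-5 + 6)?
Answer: 1368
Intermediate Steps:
p = 2 (p = 2*1 = 2)
(-36*(-12 - 1*7))*p = -36*(-12 - 1*7)*2 = -36*(-12 - 7)*2 = -36*(-19)*2 = 684*2 = 1368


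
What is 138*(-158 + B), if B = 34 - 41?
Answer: -22770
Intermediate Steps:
B = -7
138*(-158 + B) = 138*(-158 - 7) = 138*(-165) = -22770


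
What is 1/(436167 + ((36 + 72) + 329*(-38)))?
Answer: 1/423773 ≈ 2.3598e-6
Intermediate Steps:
1/(436167 + ((36 + 72) + 329*(-38))) = 1/(436167 + (108 - 12502)) = 1/(436167 - 12394) = 1/423773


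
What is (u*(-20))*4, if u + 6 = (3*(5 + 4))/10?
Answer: 264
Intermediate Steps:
u = -33/10 (u = -6 + (3*(5 + 4))/10 = -6 + (3*9)*(1/10) = -6 + 27*(1/10) = -6 + 27/10 = -33/10 ≈ -3.3000)
(u*(-20))*4 = -33/10*(-20)*4 = 66*4 = 264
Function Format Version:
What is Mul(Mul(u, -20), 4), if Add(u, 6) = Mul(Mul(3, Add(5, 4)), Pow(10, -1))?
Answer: 264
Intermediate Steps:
u = Rational(-33, 10) (u = Add(-6, Mul(Mul(3, Add(5, 4)), Pow(10, -1))) = Add(-6, Mul(Mul(3, 9), Rational(1, 10))) = Add(-6, Mul(27, Rational(1, 10))) = Add(-6, Rational(27, 10)) = Rational(-33, 10) ≈ -3.3000)
Mul(Mul(u, -20), 4) = Mul(Mul(Rational(-33, 10), -20), 4) = Mul(66, 4) = 264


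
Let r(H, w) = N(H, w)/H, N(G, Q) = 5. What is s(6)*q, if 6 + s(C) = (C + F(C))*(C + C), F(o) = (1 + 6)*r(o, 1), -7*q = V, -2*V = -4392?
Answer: -298656/7 ≈ -42665.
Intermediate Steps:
V = 2196 (V = -1/2*(-4392) = 2196)
q = -2196/7 (q = -1/7*2196 = -2196/7 ≈ -313.71)
r(H, w) = 5/H
F(o) = 35/o (F(o) = (1 + 6)*(5/o) = 7*(5/o) = 35/o)
s(C) = -6 + 2*C*(C + 35/C) (s(C) = -6 + (C + 35/C)*(C + C) = -6 + (C + 35/C)*(2*C) = -6 + 2*C*(C + 35/C))
s(6)*q = (64 + 2*6**2)*(-2196/7) = (64 + 2*36)*(-2196/7) = (64 + 72)*(-2196/7) = 136*(-2196/7) = -298656/7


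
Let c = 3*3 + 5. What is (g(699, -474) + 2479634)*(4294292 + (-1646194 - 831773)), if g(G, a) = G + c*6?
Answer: 4505243407525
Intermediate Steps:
c = 14 (c = 9 + 5 = 14)
g(G, a) = 84 + G (g(G, a) = G + 14*6 = G + 84 = 84 + G)
(g(699, -474) + 2479634)*(4294292 + (-1646194 - 831773)) = ((84 + 699) + 2479634)*(4294292 + (-1646194 - 831773)) = (783 + 2479634)*(4294292 - 2477967) = 2480417*1816325 = 4505243407525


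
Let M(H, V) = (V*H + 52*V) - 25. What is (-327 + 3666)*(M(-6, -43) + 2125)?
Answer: 407358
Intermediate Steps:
M(H, V) = -25 + 52*V + H*V (M(H, V) = (H*V + 52*V) - 25 = (52*V + H*V) - 25 = -25 + 52*V + H*V)
(-327 + 3666)*(M(-6, -43) + 2125) = (-327 + 3666)*((-25 + 52*(-43) - 6*(-43)) + 2125) = 3339*((-25 - 2236 + 258) + 2125) = 3339*(-2003 + 2125) = 3339*122 = 407358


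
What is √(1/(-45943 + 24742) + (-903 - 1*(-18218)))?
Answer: 17*√26930061426/21201 ≈ 131.59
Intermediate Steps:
√(1/(-45943 + 24742) + (-903 - 1*(-18218))) = √(1/(-21201) + (-903 + 18218)) = √(-1/21201 + 17315) = √(367095314/21201) = 17*√26930061426/21201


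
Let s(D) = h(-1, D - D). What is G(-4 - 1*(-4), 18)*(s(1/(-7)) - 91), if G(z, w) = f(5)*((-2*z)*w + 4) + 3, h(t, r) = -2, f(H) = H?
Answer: -2139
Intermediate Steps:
G(z, w) = 23 - 10*w*z (G(z, w) = 5*((-2*z)*w + 4) + 3 = 5*(-2*w*z + 4) + 3 = 5*(4 - 2*w*z) + 3 = (20 - 10*w*z) + 3 = 23 - 10*w*z)
s(D) = -2
G(-4 - 1*(-4), 18)*(s(1/(-7)) - 91) = (23 - 10*18*(-4 - 1*(-4)))*(-2 - 91) = (23 - 10*18*(-4 + 4))*(-93) = (23 - 10*18*0)*(-93) = (23 + 0)*(-93) = 23*(-93) = -2139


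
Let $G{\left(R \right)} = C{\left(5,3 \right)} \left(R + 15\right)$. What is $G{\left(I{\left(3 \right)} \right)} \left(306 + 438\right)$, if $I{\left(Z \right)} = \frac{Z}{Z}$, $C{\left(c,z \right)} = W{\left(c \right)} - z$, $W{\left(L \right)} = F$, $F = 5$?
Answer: $23808$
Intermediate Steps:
$W{\left(L \right)} = 5$
$C{\left(c,z \right)} = 5 - z$
$I{\left(Z \right)} = 1$
$G{\left(R \right)} = 30 + 2 R$ ($G{\left(R \right)} = \left(5 - 3\right) \left(R + 15\right) = \left(5 - 3\right) \left(15 + R\right) = 2 \left(15 + R\right) = 30 + 2 R$)
$G{\left(I{\left(3 \right)} \right)} \left(306 + 438\right) = \left(30 + 2 \cdot 1\right) \left(306 + 438\right) = \left(30 + 2\right) 744 = 32 \cdot 744 = 23808$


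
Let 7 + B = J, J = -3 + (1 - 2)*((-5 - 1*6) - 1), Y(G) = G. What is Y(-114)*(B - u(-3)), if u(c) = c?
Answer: -570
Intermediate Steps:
J = 9 (J = -3 - ((-5 - 6) - 1) = -3 - (-11 - 1) = -3 - 1*(-12) = -3 + 12 = 9)
B = 2 (B = -7 + 9 = 2)
Y(-114)*(B - u(-3)) = -114*(2 - 1*(-3)) = -114*(2 + 3) = -114*5 = -570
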